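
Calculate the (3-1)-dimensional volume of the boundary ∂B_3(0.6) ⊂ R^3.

|∂B_3(0.6)| = 4πr² = 4π·(0.6)² ≈ 4.52389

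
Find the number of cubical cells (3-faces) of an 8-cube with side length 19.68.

An n-cube has C(n,k)·2^(n-k) k-faces. Here C(8,3)·2^5 = 56·32 = 1792.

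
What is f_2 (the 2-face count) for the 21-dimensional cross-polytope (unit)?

Number of 2-faces = 2^(2+1) · C(21,2+1) = 8 · 1330 = 10640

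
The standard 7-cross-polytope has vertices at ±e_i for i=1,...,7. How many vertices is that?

The vertices are ±e_1, ..., ±e_7, so there are 2·7 = 14.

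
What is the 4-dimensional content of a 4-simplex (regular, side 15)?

For a regular n-simplex with edge a, V = (a^n / n!)·√((n+1)/2^n). With a=15, n=4: V ≈ 1179.18.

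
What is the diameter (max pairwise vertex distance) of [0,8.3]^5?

||(8.3,8.3,...,8.3)|| = √(5)·8.3 ≈ 18.5594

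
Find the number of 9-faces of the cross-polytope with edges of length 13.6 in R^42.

Each 9-face is the convex hull of 10 vertices, one chosen as ±e_i from each of 10 distinct axes: 2^10·C(42,10) = 1506757604352.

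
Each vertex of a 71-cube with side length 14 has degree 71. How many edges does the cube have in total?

An n-cube has n·2^(n-1) edges. With n = 71: 71·1180591620717411303424 = 83822005070936202543104.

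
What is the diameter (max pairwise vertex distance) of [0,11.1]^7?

d = √(11.1² + 11.1² + ... + 11.1²) [7 terms] = √(7·11.1²) = 11.1√7 ≈ 29.3678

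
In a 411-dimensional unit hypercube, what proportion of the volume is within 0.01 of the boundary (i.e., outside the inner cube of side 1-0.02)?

The inner cube has side 1-2·0.01 = 0.98 and volume (0.98)^411 ≈ 0.0002477, so the shell holds 0.999752 of the volume.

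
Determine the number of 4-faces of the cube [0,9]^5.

An n-cube has C(n,k)·2^(n-k) k-faces. Here C(5,4)·2^1 = 5·2 = 10.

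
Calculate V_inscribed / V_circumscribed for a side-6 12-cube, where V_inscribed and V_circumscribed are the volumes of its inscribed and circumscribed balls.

The radii are 6/2 and 6√12/2, so the volume ratio is (1/√12)^12 = 12^{-12/2} ≈ 3.34898e-07.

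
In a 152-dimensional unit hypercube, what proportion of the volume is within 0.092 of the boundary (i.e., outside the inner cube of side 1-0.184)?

The inner cube has side 1-2·0.092 = 0.816 and volume (0.816)^152 ≈ 3.775e-14, so the shell holds 1 - 3.775e-14 of the volume.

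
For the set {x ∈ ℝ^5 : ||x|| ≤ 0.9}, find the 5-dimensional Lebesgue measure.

Volume = π^{5/2}·(0.9)^5/Γ(7/2) ≈ 3.10821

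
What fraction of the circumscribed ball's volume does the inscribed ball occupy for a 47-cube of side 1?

The radii are 1/2 and 1√47/2, so the volume ratio is (1/√47)^47 = 47^{-47/2} ≈ 5.07809e-40.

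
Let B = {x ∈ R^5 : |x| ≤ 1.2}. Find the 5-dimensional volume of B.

V_5(1.2) = π^(5/2) · (1.2)^5 / Γ(5/2 + 1) ≈ 13.098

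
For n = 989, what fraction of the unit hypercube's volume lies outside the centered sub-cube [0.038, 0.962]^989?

1 - (1 - 2·0.038)^989 = 1 - 0.924^989 ≈ 1 - 1.121e-34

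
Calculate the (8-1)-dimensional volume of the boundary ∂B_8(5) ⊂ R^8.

The surface area of an n-ball is 2π^(n/2) r^(n-1) / Γ(n/2). For n=8, r=5: 78125·π^4/3 ≈ 2.5367e+06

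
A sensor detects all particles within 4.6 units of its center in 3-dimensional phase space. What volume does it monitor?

Volume = π^{3/2}·(4.6)^3/Γ(5/2) ≈ 407.72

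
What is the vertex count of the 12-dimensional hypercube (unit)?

Number of vertices = 2^12 = 4096.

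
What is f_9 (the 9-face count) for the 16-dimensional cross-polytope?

f_9(16-orthoplex) = 2^10 · (16 choose 10) = 8200192.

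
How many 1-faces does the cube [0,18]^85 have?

An n-cube has n·2^(n-1) edges. With n = 85: 85·19342813113834066795298816 = 1644139114675895677600399360.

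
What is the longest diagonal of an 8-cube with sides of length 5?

The space diagonal of an n-cube of side s is s√n. Here 5·√8 ≈ 14.1421.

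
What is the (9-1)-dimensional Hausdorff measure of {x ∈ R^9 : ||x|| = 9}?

|∂B_9(9)| = 459165024·π^4/35 ≈ 1.27791e+09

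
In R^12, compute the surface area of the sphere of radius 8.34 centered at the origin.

S = n·V_n(r)/r = 12·V_12(8.34)/8.34 (volume-to-surface relation), giving 2.17558e+11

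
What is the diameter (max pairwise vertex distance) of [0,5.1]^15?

||(5.1,5.1,...,5.1)|| = √(15)·5.1 ≈ 19.7522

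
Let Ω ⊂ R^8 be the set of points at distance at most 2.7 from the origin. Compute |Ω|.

V_8(2.7) = π^(8/2) · (2.7)^8 / Γ(8/2 + 1) ≈ 11463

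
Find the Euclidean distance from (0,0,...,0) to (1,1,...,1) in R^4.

||(1,1,...,1)|| = √(4)·1 = 2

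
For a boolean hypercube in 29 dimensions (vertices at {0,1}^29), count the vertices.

Each vertex is a binary string of length 29, so there are 2^29 = 536870912.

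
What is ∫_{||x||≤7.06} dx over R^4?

Volume = π^{4/2}·(7.06)^4/Γ(3) ≈ 12259.9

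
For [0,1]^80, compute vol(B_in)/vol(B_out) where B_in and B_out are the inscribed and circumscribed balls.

V_in / V_out = (r_in/r_out)^80 = (1/√80)^80 = 80^(-80/2) ≈ 7.52316e-77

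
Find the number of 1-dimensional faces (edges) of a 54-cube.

An n-cube has n·2^(n-1) edges. With n = 54: 54·9007199254740992 = 486388759756013568.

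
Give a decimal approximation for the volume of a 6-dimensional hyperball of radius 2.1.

The n-ball volume is π^(n/2)·r^n/Γ(n/2+1). With n=6, r=2.1: V ≈ 443.215.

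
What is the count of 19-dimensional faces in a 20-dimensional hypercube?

Choose 19 of 20 axes to span the face (C(20,19) = 20 ways), then fix each of the remaining 1 coordinate at one of its two extreme values (2^1 = 2 ways): 20·2 = 40.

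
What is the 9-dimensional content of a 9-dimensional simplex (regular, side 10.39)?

For a regular n-simplex with edge a, V = (a^n / n!)·√((n+1)/2^n). With a=10.39, n=9: V ≈ 543.428.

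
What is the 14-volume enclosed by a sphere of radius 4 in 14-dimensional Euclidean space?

V_14(4) = π^(14/2) · (4)^14 / Γ(14/2 + 1) = 16777216·π^7/315 ≈ 1.60864e+08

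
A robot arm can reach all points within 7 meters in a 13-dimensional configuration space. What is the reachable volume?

The n-ball volume is π^(n/2)·r^n/Γ(n/2+1). With n=13, r=7: V = 1771684761728·π^6/19305 ≈ 8.82299e+10.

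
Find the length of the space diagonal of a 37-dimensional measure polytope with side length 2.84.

||(2.84,2.84,...,2.84)|| = √(37)·2.84 ≈ 17.275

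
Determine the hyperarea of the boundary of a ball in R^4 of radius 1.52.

S_4(1.52) = 2·π^(4/2)·(1.52)^3 / Γ(4/2) ≈ 69.3203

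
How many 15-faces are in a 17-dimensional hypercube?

An n-cube has C(n,k)·2^(n-k) k-faces. Here C(17,15)·2^2 = 136·4 = 544.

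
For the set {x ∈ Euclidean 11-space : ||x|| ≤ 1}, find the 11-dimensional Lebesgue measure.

V = 64·π^5/10395 ≈ 1.8841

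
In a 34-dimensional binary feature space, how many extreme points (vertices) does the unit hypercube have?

An n-cube has 2^n vertices; for n = 34 that is 2^34 = 17179869184.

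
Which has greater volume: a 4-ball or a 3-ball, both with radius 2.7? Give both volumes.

V_4(2.7) ≈ 262.256. V_3(2.7) ≈ 82.448. The 4-ball is larger.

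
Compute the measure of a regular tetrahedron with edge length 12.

Volume = (√2/12) · 12³ = 203.647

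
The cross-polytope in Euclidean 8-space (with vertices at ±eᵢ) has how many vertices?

The 8-dimensional cross-polytope has 2n = 2·8 = 16 vertices.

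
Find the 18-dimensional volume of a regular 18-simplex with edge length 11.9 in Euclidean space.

For a regular n-simplex with edge a, V = (a^n / n!)·√((n+1)/2^n). With a=11.9, n=18: V ≈ 30.4517.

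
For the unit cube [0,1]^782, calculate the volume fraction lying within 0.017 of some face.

1 - (1 - 2·0.017)^782 = 1 - 0.966^782 ≈ 1 - 1.787e-12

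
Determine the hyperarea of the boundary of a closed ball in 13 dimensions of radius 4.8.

S_13(4.8) = 2·π^(13/2)·(4.8)^12 / Γ(13/2) ≈ 1.77084e+09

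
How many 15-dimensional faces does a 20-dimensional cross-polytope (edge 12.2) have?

f_15(20-orthoplex) = 2^16 · (20 choose 16) = 317521920.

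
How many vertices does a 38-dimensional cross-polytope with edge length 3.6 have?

The vertices are ±e_1, ..., ±e_38, so there are 2·38 = 76.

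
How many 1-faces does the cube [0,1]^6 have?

The 6-cube has n·2^(n-1) = 6·2^5 = 6·32 = 192 edges.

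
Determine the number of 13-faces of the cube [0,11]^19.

Number of 13-faces = C(19,13) · 2^(19-13) = 27132 · 64 = 1736448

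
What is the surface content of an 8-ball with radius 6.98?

S = n·V_n(r)/r = 8·V_8(6.98)/6.98 (volume-to-surface relation), giving 2.621e+07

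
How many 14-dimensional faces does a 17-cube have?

f_14(17-cube) = (17 choose 14) · 2^3 = 5440.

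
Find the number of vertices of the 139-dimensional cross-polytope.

The 139-dimensional cross-polytope has 2n = 2·139 = 278 vertices.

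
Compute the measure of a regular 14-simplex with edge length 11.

V = (11^14 / 14!) · √((14+1) / 2^14) ≈ 131.803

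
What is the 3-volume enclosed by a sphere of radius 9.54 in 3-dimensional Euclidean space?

Volume = π^{3/2}·(9.54)^3/Γ(5/2) ≈ 3636.92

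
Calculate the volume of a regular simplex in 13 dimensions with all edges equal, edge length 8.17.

V_13 = √(14) · 8.17^13 / (13! · 2^(13/2)) ≈ 4.79706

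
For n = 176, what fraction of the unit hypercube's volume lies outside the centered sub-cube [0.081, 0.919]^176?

Shell fraction = 1 - (1-0.162)^176 ≈ 1 - 3.097e-14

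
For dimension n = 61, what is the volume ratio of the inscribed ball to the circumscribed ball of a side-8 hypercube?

The radii are 8/2 and 8√61/2, so the volume ratio is (1/√61)^61 = 61^{-61/2} ≈ 3.52728e-55.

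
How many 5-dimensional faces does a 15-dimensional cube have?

An n-cube has C(n,k)·2^(n-k) k-faces. Here C(15,5)·2^10 = 3003·1024 = 3075072.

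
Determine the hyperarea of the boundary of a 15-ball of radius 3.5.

|∂B_15(3.5)| = 96889010407·π^7/1235520 ≈ 2.3685e+08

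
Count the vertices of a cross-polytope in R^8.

Number of vertices = 2n = 16.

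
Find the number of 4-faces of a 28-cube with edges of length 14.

f_4(28-cube) = (28 choose 4) · 2^24 = 343513497600.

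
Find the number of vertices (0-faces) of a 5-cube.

An n-cube has C(n,k)·2^(n-k) k-faces. Here C(5,0)·2^5 = 1·32 = 32.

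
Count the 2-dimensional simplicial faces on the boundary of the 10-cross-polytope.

Each 2-face is the convex hull of 3 vertices, one chosen as ±e_i from each of 3 distinct axes: 2^3·C(10,3) = 960.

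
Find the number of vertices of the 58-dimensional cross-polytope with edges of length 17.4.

The 58-dimensional cross-polytope has 2n = 2·58 = 116 vertices.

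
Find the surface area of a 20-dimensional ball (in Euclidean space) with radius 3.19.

S_20(3.19) = 2·π^(20/2)·(3.19)^19 / Γ(20/2) ≈ 1.92659e+09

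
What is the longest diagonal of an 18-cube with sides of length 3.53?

Diagonal = √18 · 3.53 ≈ 14.9765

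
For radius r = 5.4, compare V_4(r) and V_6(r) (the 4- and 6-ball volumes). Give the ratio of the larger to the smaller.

V_4(5.4) ≈ 4196.09, V_6(5.4) ≈ 128133. The 6-ball is larger by a factor of 30.54.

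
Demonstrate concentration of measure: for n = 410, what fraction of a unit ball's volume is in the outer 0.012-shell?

1 - (1-0.012)^410 ≈ 0.992915 ≈ 99.29%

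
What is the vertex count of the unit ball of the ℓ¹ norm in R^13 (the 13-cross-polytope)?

The vertices are ±e_1, ..., ±e_13, so there are 2·13 = 26.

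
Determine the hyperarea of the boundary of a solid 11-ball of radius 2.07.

The surface area of an n-ball is 2π^(n/2) r^(n-1) / Γ(n/2). For n=11, r=2.07: 29936.5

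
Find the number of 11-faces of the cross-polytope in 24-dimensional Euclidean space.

f_11(24-orthoplex) = 2^12 · (24 choose 12) = 11076222976.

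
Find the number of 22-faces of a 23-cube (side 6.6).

Choose 22 of 23 axes to span the face (C(23,22) = 23 ways), then fix each of the remaining 1 coordinate at one of its two extreme values (2^1 = 2 ways): 23·2 = 46.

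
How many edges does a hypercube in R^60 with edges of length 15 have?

Number of 1-faces = C(60,1)·2^(60-1) = 60·576460752303423488 = 34587645138205409280.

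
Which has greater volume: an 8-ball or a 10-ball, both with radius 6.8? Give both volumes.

V_8(6.8) ≈ 1.85549e+07. V_10(6.8) ≈ 5.39085e+08. The 10-ball is larger.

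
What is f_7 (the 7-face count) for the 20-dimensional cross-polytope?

Number of 7-faces = 2^(7+1) · C(20,7+1) = 256 · 125970 = 32248320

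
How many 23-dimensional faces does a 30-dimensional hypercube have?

f_23(30-cube) = (30 choose 23) · 2^7 = 260582400.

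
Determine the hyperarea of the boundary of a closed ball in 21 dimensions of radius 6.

The surface area of an n-ball is 2π^(n/2) r^(n-1) / Γ(n/2). For n=21, r=6: 92442129447518208·π^10/8083075 ≈ 1.07101e+15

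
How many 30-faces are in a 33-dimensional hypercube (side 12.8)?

f_30(33-cube) = (33 choose 30) · 2^3 = 43648.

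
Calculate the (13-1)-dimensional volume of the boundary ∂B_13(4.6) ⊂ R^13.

S = n·V_n(r)/r = 13·V_13(4.6)/4.6 (volume-to-surface relation), giving 1.06262e+09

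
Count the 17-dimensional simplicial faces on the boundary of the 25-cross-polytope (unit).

Number of 17-faces = 2^(17+1) · C(25,17+1) = 262144 · 480700 = 126012620800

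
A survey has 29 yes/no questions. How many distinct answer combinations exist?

The 29-cube has 2^29 = 536870912 vertices.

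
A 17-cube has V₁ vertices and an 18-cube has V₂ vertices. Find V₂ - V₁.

V₁ = 2^17 = 131072. V₂ = 2^18 = 262144. V₂ - V₁ = 131072.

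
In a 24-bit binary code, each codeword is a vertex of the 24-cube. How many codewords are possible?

An n-cube has 2^n vertices; for n = 24 that is 2^24 = 16777216.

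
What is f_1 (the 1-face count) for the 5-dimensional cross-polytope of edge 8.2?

Number of 1-faces = 2^(1+1) · C(5,1+1) = 4 · 10 = 40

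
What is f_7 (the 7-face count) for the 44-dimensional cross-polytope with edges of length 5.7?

Number of 7-faces = 2^(7+1) · C(44,7+1) = 256 · 177232627 = 45371552512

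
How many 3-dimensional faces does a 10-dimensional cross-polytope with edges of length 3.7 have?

Number of 3-faces = 2^(3+1) · C(10,3+1) = 16 · 210 = 3360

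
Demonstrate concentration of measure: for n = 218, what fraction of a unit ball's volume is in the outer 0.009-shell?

1 - (1-0.009)^218 ≈ 0.860666 ≈ 86.07%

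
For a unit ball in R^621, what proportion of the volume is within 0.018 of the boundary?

V(inner)/V(outer) = ((1-0.018)/1)^621 ≈ 1.263e-05, so the shell fraction is 0.999987.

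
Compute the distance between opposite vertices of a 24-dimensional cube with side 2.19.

||(2.19,2.19,...,2.19)|| = √(24)·2.19 ≈ 10.7288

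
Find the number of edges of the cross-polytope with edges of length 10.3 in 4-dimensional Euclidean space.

f_1(4-orthoplex) = 2^2 · (4 choose 2) = 24.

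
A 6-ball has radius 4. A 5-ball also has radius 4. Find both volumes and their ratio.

V_6(4) ≈ 21167. V_5(4) ≈ 5390.12. Ratio V_6/V_5 ≈ 3.927.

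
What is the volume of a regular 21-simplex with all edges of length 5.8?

V_21 = √(22) · 5.8^21 / (21! · 2^(21/2)) ≈ 6.82402e-07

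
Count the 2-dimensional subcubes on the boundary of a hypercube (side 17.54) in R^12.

Choose 2 of 12 axes to span the face (C(12,2) = 66 ways), then fix each of the remaining 10 coordinates at one of its two extreme values (2^10 = 1024 ways): 66·1024 = 67584.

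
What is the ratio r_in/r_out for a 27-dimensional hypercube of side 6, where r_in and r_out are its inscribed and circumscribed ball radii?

Ratio = (s/2)/(s√27/2) = 27^(-1/2) ≈ 0.19245.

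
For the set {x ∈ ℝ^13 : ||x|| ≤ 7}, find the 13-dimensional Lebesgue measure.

The n-ball volume is π^(n/2)·r^n/Γ(n/2+1). With n=13, r=7: V = 1771684761728·π^6/19305 ≈ 8.82299e+10.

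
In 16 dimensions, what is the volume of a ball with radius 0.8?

V_16(0.8) = π^(16/2) · (0.8)^16 / Γ(16/2 + 1) ≈ 0.00662397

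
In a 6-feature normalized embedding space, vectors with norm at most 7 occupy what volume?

Volume = π^{6/2}·(7)^6/Γ(4) = 117649·π^3/6 ≈ 607976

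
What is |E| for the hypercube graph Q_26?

The 26-cube has n·2^(n-1) = 26·2^25 = 26·33554432 = 872415232 edges.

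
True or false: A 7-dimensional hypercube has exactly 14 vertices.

False. The 7-cube has 2^7 = 128 vertices.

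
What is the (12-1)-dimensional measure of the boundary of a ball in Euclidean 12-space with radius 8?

S = n·V_n(r)/r = 12·V_12(8)/8 (volume-to-surface relation), giving 2147483648·π^6/15 ≈ 1.37638e+11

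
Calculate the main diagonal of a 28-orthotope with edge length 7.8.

Diagonal = √28 · 7.8 ≈ 41.2737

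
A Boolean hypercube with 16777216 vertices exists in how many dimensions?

2^n = 16777216 ⇒ n = log_2(16777216) = 24.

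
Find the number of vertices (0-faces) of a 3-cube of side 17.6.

Number of 0-faces = C(3,0) · 2^(3-0) = 1 · 8 = 8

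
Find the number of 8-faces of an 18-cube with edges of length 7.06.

f_8(18-cube) = (18 choose 8) · 2^10 = 44808192.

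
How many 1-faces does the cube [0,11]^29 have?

Each of the 2^29 = 536870912 vertices has degree 29; total edges = 29·2^29/2 = 7784628224.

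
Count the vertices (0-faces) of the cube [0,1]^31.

Each vertex is a binary string of length 31, so there are 2^31 = 2147483648.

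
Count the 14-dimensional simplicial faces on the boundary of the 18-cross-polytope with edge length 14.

Number of 14-faces = 2^(14+1) · C(18,14+1) = 32768 · 816 = 26738688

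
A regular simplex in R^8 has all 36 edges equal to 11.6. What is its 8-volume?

Volume = 11.6^8 · √(9/2^8) / 8! ≈ 1524.56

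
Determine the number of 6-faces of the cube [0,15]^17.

Choose 6 of 17 axes to span the face (C(17,6) = 12376 ways), then fix each of the remaining 11 coordinates at one of its two extreme values (2^11 = 2048 ways): 12376·2048 = 25346048.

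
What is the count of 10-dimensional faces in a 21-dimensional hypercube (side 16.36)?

f_10(21-cube) = (21 choose 10) · 2^11 = 722362368.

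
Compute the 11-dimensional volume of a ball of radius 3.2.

V_11(3.2) = π^(11/2) · (3.2)^11 / Γ(11/2 + 1) ≈ 678820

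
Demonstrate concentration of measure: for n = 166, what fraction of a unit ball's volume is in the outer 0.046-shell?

1 - (1-0.046)^166 ≈ 0.999597 ≈ 99.9597%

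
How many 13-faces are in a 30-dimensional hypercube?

Choose 13 of 30 axes to span the face (C(30,13) = 119759850 ways), then fix each of the remaining 17 coordinates at one of its two extreme values (2^17 = 131072 ways): 119759850·131072 = 15697163059200.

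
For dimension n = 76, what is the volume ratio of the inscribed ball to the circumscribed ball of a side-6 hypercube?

The radii are 6/2 and 6√76/2, so the volume ratio is (1/√76)^76 = 76^{-76/2} ≈ 3.3813e-72.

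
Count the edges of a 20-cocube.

Number of 1-faces = 2^(1+1) · C(20,1+1) = 4 · 190 = 760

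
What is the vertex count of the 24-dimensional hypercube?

Each vertex is a binary string of length 24, so there are 2^24 = 16777216.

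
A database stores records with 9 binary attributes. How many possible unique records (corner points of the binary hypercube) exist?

Number of vertices = 2^9 = 512.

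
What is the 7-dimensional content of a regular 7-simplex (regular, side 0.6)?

For a regular n-simplex with edge a, V = (a^n / n!)·√((n+1)/2^n). With a=0.6, n=7: V ≈ 1.38857e-06.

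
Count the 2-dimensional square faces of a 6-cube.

Number of 2-faces = C(6,2) · 2^(6-2) = 15 · 16 = 240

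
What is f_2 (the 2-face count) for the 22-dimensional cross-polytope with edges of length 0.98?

Number of 2-faces = 2^(2+1) · C(22,2+1) = 8 · 1540 = 12320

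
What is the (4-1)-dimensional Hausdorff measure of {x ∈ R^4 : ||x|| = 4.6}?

S_4(4.6) = 2·π^(4/2)·(4.6)^3 / Γ(4/2) ≈ 1921.34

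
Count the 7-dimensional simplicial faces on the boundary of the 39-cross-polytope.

Number of 7-faces = 2^(7+1) · C(39,7+1) = 256 · 61523748 = 15750079488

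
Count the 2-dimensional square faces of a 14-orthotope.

f_2(14-cube) = (14 choose 2) · 2^12 = 372736.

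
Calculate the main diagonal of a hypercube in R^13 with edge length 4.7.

||(4.7,4.7,...,4.7)|| = √(13)·4.7 ≈ 16.9461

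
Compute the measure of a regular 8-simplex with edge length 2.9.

For a regular n-simplex with edge a, V = (a^n / n!)·√((n+1)/2^n). With a=2.9, n=8: V ≈ 0.0232629.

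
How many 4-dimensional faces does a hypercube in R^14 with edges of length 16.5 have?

f_4(14-cube) = (14 choose 4) · 2^10 = 1025024.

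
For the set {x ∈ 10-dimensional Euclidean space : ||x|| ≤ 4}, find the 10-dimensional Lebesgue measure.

Volume = π^{10/2}·(4)^10/Γ(6) = 131072·π^5/15 ≈ 2.67404e+06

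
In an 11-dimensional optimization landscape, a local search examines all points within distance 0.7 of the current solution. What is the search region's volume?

The n-ball volume is π^(n/2)·r^n/Γ(n/2+1). With n=11, r=0.7: V ≈ 0.0372549.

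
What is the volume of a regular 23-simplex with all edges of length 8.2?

V_23 = √(24) · 8.2^23 / (23! · 2^(23/2)) ≈ 6.8153e-05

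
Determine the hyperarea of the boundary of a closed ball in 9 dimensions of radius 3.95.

|∂B_9(3.95)| ≈ 1.75929e+06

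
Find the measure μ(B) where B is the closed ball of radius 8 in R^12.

The n-ball volume is π^(n/2)·r^n/Γ(n/2+1). With n=12, r=8: V = 4294967296·π^6/45 ≈ 9.17586e+10.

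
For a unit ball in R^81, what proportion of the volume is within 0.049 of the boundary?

V(inner)/V(outer) = ((1-0.049)/1)^81 ≈ 0.01709, so the shell fraction is 0.982915.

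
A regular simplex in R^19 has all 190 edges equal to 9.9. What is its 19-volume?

Volume = 9.9^19 · √(20/2^19) / 19! ≈ 0.419473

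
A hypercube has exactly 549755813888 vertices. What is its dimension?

2^n = 549755813888 ⇒ n = log_2(549755813888) = 39.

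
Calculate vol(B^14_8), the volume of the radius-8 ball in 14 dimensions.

The n-ball volume is π^(n/2)·r^n/Γ(n/2+1). With n=14, r=8: V = 274877906944·π^7/315 ≈ 2.63559e+12.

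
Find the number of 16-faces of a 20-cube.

Choose 16 of 20 axes to span the face (C(20,16) = 4845 ways), then fix each of the remaining 4 coordinates at one of its two extreme values (2^4 = 16 ways): 4845·16 = 77520.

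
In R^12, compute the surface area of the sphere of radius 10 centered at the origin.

|∂B_12(10)| = 5000000000·π^6/3 ≈ 1.60232e+12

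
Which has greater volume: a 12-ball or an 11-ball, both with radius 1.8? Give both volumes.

V_12(1.8) ≈ 1544.67. V_11(1.8) ≈ 1210.88. The 12-ball is larger.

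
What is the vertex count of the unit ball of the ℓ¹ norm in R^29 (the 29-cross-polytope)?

Number of vertices = 2n = 58.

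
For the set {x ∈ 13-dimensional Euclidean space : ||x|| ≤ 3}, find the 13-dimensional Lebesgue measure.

V = 7558272·π^6/5005 ≈ 1.45184e+06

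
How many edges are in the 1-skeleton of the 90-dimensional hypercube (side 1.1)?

Number of 1-faces = C(90,1)·2^(90-1) = 90·618970019642690137449562112 = 55707301767842112370460590080.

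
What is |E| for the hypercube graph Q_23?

Number of 1-faces = C(23,1)·2^(23-1) = 23·4194304 = 96468992.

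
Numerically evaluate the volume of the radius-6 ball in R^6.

V_6(6) = π^(6/2) · (6)^6 / Γ(6/2 + 1) = 7776·π^3 ≈ 241105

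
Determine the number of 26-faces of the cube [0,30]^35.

Number of 26-faces = C(35,26) · 2^(35-26) = 70607460 · 512 = 36151019520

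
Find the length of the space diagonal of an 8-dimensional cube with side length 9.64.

||(9.64,9.64,...,9.64)|| = √(8)·9.64 ≈ 27.266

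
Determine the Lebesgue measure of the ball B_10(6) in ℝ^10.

V = 2519424·π^5/5 ≈ 1.54199e+08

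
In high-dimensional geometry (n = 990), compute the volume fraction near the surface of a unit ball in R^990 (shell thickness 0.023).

1 - (1-0.023)^990 ≈ 1 - 9.9e-11 ≈ (100 - 9.9e-09)%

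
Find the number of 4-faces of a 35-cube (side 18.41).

An n-cube has C(n,k)·2^(n-k) k-faces. Here C(35,4)·2^31 = 52360·2147483648 = 112442243809280.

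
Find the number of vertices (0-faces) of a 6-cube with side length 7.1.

Number of 0-faces = C(6,0) · 2^(6-0) = 1 · 64 = 64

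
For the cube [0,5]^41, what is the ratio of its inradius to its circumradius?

Ratio = (s/2)/(s√41/2) = 41^(-1/2) ≈ 0.156174.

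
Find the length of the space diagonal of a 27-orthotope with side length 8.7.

Diagonal = √27 · 8.7 ≈ 45.2065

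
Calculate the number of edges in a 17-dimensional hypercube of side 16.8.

The 17-cube has n·2^(n-1) = 17·2^16 = 17·65536 = 1114112 edges.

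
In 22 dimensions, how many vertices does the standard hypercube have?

Each vertex is a binary string of length 22, so there are 2^22 = 4194304.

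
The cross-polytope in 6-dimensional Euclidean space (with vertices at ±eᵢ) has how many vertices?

The vertices are ±e_1, ..., ±e_6, so there are 2·6 = 12.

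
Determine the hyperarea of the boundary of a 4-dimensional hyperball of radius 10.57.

The surface area of an n-ball is 2π^(n/2) r^(n-1) / Γ(n/2). For n=4, r=10.57: 23310.7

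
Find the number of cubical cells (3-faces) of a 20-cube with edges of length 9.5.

Number of 3-faces = C(20,3) · 2^(20-3) = 1140 · 131072 = 149422080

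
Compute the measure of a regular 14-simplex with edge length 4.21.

Volume = 4.21^14 · √(15/2^14) / 14! ≈ 0.000190711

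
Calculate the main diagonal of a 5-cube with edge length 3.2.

||(3.2,3.2,...,3.2)|| = √(5)·3.2 ≈ 7.15542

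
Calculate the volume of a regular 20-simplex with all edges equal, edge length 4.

V = (4^20 / 20!) · √((20+1) / 2^20) ≈ 2.02248e-09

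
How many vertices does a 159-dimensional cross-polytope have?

Number of vertices = 2n = 318.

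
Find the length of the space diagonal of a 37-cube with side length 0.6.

||(0.6,0.6,...,0.6)|| = √(37)·0.6 ≈ 3.64966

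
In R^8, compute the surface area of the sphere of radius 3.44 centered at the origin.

S = n·V_n(r)/r = 8·V_8(3.44)/3.44 (volume-to-surface relation), giving 185092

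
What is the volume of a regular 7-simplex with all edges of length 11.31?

V_7 = √(8) · 11.31^7 / (7! · 2^(7/2)) ≈ 1174.22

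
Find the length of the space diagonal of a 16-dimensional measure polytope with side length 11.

d = √(11² + 11² + ... + 11²) [16 terms] = √(16·11²) = 11√16 = 44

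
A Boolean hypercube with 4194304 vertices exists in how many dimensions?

2^n = 4194304 ⇒ n = log_2(4194304) = 22.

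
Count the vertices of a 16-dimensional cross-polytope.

An n-cross-polytope has 2n vertices; here n = 16, giving 32.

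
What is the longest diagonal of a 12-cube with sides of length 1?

||(1,1,...,1)|| = √(12)·1 ≈ 3.4641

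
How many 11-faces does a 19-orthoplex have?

Number of 11-faces = 2^(11+1) · C(19,11+1) = 4096 · 50388 = 206389248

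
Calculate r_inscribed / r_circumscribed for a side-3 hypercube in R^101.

Ratio = (s/2)/(s√101/2) = 101^(-1/2) ≈ 0.0995037.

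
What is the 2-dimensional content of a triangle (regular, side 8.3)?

Area = (√3/4) · 8.3² = 29.8302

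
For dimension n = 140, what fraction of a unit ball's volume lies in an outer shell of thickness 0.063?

1 - (1-0.063)^140 ≈ 0.999889 ≈ 99.9889%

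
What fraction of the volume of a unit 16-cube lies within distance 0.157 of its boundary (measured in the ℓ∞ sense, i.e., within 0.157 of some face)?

1 - (1 - 2·0.157)^16 = 1 - 0.686^16 ≈ 0.997595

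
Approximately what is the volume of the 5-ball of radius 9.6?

The n-ball volume is π^(n/2)·r^n/Γ(n/2+1). With n=5, r=9.6: V ≈ 429195.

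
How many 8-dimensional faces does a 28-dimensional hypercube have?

Choose 8 of 28 axes to span the face (C(28,8) = 3108105 ways), then fix each of the remaining 20 coordinates at one of its two extreme values (2^20 = 1048576 ways): 3108105·1048576 = 3259084308480.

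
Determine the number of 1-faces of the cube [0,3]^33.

Number of 1-faces = C(33,1) · 2^(33-1) = 33 · 4294967296 = 141733920768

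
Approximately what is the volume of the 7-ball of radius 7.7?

V_7(7.7) = π^(7/2) · (7.7)^7 / Γ(7/2 + 1) ≈ 7.58255e+06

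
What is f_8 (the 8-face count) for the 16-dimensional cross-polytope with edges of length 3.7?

f_8(16-orthoplex) = 2^9 · (16 choose 9) = 5857280.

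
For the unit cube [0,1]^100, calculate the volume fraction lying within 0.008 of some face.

1 - (1 - 2·0.008)^100 = 1 - 0.984^100 ≈ 0.800699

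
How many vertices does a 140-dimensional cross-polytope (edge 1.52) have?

An n-cross-polytope has 2n vertices; here n = 140, giving 280.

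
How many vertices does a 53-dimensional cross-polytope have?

Number of vertices = 2n = 106.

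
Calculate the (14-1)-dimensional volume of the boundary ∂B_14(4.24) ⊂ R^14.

S = n·V_n(r)/r = 14·V_14(4.24)/4.24 (volume-to-surface relation), giving 1.20089e+09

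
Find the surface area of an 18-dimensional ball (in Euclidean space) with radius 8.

S = n·V_n(r)/r = 18·V_18(8)/8 (volume-to-surface relation), giving 35184372088832·π^9/315 ≈ 3.32957e+15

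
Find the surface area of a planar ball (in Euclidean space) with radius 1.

S_2(1) = 2·π^(2/2)·(1)^1 / Γ(2/2) = 2πr = 2π·1 ≈ 6.28319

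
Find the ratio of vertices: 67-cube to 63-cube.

The 67-cube has 2^67 = 147573952589676412928 vertices. The 63-cube has 2^63 = 9223372036854775808 vertices. Ratio: 147573952589676412928/9223372036854775808 = 16.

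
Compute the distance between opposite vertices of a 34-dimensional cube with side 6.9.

The space diagonal of an n-cube of side s is s√n. Here 6.9·√34 ≈ 40.2336.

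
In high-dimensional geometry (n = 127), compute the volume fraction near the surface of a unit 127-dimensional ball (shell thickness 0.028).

1 - (1-0.028)^127 ≈ 0.97286 ≈ 97.29%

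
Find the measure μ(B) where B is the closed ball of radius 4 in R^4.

The n-ball volume is π^(n/2)·r^n/Γ(n/2+1). With n=4, r=4: V = 128·π^2 ≈ 1263.31.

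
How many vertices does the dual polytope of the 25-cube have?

An n-cross-polytope has 2n vertices; here n = 25, giving 50.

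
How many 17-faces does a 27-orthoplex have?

Each 17-face is the convex hull of 18 vertices, one chosen as ±e_i from each of 18 distinct axes: 2^18·C(27,18) = 1228623052800.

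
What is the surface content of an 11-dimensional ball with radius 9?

S = n·V_n(r)/r = 11·V_11(9)/9 (volume-to-surface relation), giving 8264970432·π^5/35 ≈ 7.22641e+10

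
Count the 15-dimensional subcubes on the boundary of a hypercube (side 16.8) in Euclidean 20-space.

Choose 15 of 20 axes to span the face (C(20,15) = 15504 ways), then fix each of the remaining 5 coordinates at one of its two extreme values (2^5 = 32 ways): 15504·32 = 496128.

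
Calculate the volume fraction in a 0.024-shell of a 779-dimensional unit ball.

V(inner)/V(outer) = ((1-0.024)/1)^779 ≈ 6.045e-09, so the shell fraction is 0.999999994.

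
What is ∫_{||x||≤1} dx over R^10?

The n-ball volume is π^(n/2)·r^n/Γ(n/2+1). With n=10, r=1: V = π^5/120 ≈ 2.55016.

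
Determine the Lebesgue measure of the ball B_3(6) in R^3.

V = 288·π ≈ 904.779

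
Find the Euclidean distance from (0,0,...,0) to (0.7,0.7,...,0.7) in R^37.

d = √(0.7² + 0.7² + ... + 0.7²) [37 terms] = √(37·0.7²) = 0.7√37 ≈ 4.25793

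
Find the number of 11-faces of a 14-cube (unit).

An n-cube has C(n,k)·2^(n-k) k-faces. Here C(14,11)·2^3 = 364·8 = 2912.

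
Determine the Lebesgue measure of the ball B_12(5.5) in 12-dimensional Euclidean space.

V = 3138428376721·π^6/2949120 ≈ 1.0231e+09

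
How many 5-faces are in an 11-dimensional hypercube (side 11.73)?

An n-cube has C(n,k)·2^(n-k) k-faces. Here C(11,5)·2^6 = 462·64 = 29568.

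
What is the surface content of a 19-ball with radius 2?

|∂B_19(2)| = 268435456·π^9/34459425 ≈ 232210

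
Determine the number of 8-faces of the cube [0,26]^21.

f_8(21-cube) = (21 choose 8) · 2^13 = 1666990080.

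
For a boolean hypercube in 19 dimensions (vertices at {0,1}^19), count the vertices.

The 19-cube has 2^19 = 524288 vertices.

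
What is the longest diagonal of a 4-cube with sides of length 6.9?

||(6.9,6.9,...,6.9)|| = √(4)·6.9 = 13.8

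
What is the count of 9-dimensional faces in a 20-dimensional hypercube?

Number of 9-faces = C(20,9) · 2^(20-9) = 167960 · 2048 = 343982080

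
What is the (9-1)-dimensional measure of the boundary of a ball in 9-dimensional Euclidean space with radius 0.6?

|∂B_9(0.6)| ≈ 0.498621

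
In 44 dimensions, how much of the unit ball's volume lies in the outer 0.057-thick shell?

Shell fraction = 1 - (1-0.057)^44 ≈ 0.924401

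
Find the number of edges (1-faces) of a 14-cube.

f_1(14-cube) = (14 choose 1) · 2^13 = 114688.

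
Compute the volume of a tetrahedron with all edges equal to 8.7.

Volume = (√2/12) · 8.7³ = 77.6053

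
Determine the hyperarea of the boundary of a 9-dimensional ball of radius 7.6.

|∂B_9(7.6)| ≈ 3.30422e+08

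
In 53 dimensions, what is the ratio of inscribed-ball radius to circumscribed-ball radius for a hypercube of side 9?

r_in = 9/2 (half the side); r_out = 9√53/2 (half the diagonal). Ratio = 1/√53 ≈ 0.137361.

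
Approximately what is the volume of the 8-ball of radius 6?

V_8(6) = π^(8/2) · (6)^8 / Γ(8/2 + 1) = 69984·π^4 ≈ 6.81708e+06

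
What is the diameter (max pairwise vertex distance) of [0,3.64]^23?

The space diagonal of an n-cube of side s is s√n. Here 3.64·√23 ≈ 17.4568.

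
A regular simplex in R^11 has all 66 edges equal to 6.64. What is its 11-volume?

V = (6.64^11 / 11!) · √((11+1) / 2^11) ≈ 2.12138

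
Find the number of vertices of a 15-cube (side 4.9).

Each vertex is a binary string of length 15, so there are 2^15 = 32768.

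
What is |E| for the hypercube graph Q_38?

Each of the 2^38 = 274877906944 vertices has degree 38; total edges = 38·2^38/2 = 5222680231936.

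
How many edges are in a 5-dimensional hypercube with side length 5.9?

Number of 1-faces = C(5,1) · 2^(5-1) = 5 · 16 = 80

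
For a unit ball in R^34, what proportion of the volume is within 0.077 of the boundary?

Shell fraction = 1 - (1-0.077)^34 ≈ 0.934407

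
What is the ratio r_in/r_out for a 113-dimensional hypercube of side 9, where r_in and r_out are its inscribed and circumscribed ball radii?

Ratio = (s/2)/(s√113/2) = 113^(-1/2) ≈ 0.0940721.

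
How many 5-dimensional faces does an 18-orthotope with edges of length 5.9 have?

Choose 5 of 18 axes to span the face (C(18,5) = 8568 ways), then fix each of the remaining 13 coordinates at one of its two extreme values (2^13 = 8192 ways): 8568·8192 = 70189056.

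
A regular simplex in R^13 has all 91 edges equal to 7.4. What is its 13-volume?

V = (7.4^13 / 13!) · √((13+1) / 2^13) ≈ 1.32465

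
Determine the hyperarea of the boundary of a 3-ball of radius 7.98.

|∂B_3(7.98)| = 4πr² = 4π·(7.98)² ≈ 800.232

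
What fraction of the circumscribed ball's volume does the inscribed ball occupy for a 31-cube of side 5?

V_in / V_out = (r_in/r_out)^31 = (1/√31)^31 = 31^(-31/2) ≈ 7.65409e-24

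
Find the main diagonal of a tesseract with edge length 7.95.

||(7.95,7.95,...,7.95)|| = √(4)·7.95 = 15.9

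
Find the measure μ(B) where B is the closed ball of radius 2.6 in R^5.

Volume = π^{5/2}·(2.6)^5/Γ(7/2) ≈ 625.411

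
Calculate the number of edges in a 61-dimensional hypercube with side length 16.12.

Number of 1-faces = C(61,1)·2^(61-1) = 61·1152921504606846976 = 70328211781017665536.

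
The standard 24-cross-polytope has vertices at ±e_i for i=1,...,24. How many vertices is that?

The vertices are ±e_1, ..., ±e_24, so there are 2·24 = 48.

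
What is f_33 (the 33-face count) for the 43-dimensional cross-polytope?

Number of 33-faces = 2^(33+1) · C(43,33+1) = 17179869184 · 563921995 = 9688106104080302080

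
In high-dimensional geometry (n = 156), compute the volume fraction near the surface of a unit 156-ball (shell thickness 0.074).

1 - (1-0.074)^156 ≈ 0.999994 ≈ 99.999382%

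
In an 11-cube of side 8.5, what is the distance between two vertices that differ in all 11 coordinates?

Diagonal = √11 · 8.5 ≈ 28.1913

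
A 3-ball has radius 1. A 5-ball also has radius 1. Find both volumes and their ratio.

V_3(1) ≈ 4.18879. V_5(1) ≈ 5.26379. Ratio V_3/V_5 ≈ 0.7958.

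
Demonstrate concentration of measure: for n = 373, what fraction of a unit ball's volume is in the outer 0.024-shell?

1 - (1-0.024)^373 ≈ 0.999884 ≈ 99.9884%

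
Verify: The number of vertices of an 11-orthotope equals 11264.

False. The 11-cube has 2^11 = 2048 vertices.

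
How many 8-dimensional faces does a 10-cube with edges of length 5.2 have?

Choose 8 of 10 axes to span the face (C(10,8) = 45 ways), then fix each of the remaining 2 coordinates at one of its two extreme values (2^2 = 4 ways): 45·4 = 180.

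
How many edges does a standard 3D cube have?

An n-cube has n·2^(n-1) edges. With n = 3: 3·4 = 12.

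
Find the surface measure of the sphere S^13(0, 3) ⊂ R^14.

The surface area of an n-ball is 2π^(n/2) r^(n-1) / Γ(n/2). For n=14, r=3: 177147·π^7/40 ≈ 1.33759e+07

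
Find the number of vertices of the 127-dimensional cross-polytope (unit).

The 127-dimensional cross-polytope has 2n = 2·127 = 254 vertices.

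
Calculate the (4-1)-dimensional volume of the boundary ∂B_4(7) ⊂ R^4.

S = n·V_n(r)/r = 4·V_4(7)/7 (volume-to-surface relation), giving 686·π^2 ≈ 6770.55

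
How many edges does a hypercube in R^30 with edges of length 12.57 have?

The 30-cube has n·2^(n-1) = 30·2^29 = 30·536870912 = 16106127360 edges.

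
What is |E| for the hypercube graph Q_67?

An n-cube has n·2^(n-1) edges. With n = 67: 67·73786976294838206464 = 4943727411754159833088.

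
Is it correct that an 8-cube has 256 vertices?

True. The 8-cube has 2^8 = 256 vertices.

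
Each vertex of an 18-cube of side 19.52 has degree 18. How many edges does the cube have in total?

Each of the 2^18 = 262144 vertices has degree 18; total edges = 18·2^18/2 = 2359296.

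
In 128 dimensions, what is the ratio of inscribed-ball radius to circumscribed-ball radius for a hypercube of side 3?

r_in = 3/2 (half the side); r_out = 3√128/2 (half the diagonal). Ratio = 1/√128 ≈ 0.0883883.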